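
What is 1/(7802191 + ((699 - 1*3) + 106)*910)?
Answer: 1/8532011 ≈ 1.1721e-7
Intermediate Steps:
1/(7802191 + ((699 - 1*3) + 106)*910) = 1/(7802191 + ((699 - 3) + 106)*910) = 1/(7802191 + (696 + 106)*910) = 1/(7802191 + 802*910) = 1/(7802191 + 729820) = 1/8532011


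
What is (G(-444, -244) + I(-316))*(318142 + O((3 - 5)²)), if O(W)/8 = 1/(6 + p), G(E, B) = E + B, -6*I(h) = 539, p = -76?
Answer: -25983443161/105 ≈ -2.4746e+8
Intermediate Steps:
I(h) = -539/6 (I(h) = -⅙*539 = -539/6)
G(E, B) = B + E
O(W) = -4/35 (O(W) = 8/(6 - 76) = 8/(-70) = 8*(-1/70) = -4/35)
(G(-444, -244) + I(-316))*(318142 + O((3 - 5)²)) = ((-244 - 444) - 539/6)*(318142 - 4/35) = (-688 - 539/6)*(11134966/35) = -4667/6*11134966/35 = -25983443161/105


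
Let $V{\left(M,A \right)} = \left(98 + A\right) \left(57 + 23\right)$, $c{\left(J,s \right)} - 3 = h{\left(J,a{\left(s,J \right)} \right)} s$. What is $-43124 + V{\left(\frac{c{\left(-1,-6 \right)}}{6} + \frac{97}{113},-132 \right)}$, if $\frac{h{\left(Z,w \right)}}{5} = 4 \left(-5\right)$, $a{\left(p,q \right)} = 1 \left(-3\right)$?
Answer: $-45844$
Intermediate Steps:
$a{\left(p,q \right)} = -3$
$h{\left(Z,w \right)} = -100$ ($h{\left(Z,w \right)} = 5 \cdot 4 \left(-5\right) = 5 \left(-20\right) = -100$)
$c{\left(J,s \right)} = 3 - 100 s$
$V{\left(M,A \right)} = 7840 + 80 A$ ($V{\left(M,A \right)} = \left(98 + A\right) 80 = 7840 + 80 A$)
$-43124 + V{\left(\frac{c{\left(-1,-6 \right)}}{6} + \frac{97}{113},-132 \right)} = -43124 + \left(7840 + 80 \left(-132\right)\right) = -43124 + \left(7840 - 10560\right) = -43124 - 2720 = -45844$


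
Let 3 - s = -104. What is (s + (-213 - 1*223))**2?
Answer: 108241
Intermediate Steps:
s = 107 (s = 3 - 1*(-104) = 3 + 104 = 107)
(s + (-213 - 1*223))**2 = (107 + (-213 - 1*223))**2 = (107 + (-213 - 223))**2 = (107 - 436)**2 = (-329)**2 = 108241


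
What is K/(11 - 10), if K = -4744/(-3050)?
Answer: 2372/1525 ≈ 1.5554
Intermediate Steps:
K = 2372/1525 (K = -4744*(-1/3050) = 2372/1525 ≈ 1.5554)
K/(11 - 10) = (2372/1525)/(11 - 10) = (2372/1525)/1 = 1*(2372/1525) = 2372/1525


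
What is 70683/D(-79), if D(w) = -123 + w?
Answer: -70683/202 ≈ -349.92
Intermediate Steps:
70683/D(-79) = 70683/(-123 - 79) = 70683/(-202) = 70683*(-1/202) = -70683/202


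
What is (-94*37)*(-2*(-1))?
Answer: -6956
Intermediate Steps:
(-94*37)*(-2*(-1)) = -3478*2 = -6956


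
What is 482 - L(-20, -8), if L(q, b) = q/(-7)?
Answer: 3354/7 ≈ 479.14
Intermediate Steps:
L(q, b) = -q/7 (L(q, b) = q*(-⅐) = -q/7)
482 - L(-20, -8) = 482 - (-1)*(-20)/7 = 482 - 1*20/7 = 482 - 20/7 = 3354/7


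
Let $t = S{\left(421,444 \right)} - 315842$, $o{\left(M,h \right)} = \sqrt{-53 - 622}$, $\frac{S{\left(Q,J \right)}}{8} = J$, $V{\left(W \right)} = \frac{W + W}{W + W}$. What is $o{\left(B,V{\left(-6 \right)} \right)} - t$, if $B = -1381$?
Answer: $312290 + 15 i \sqrt{3} \approx 3.1229 \cdot 10^{5} + 25.981 i$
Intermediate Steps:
$V{\left(W \right)} = 1$ ($V{\left(W \right)} = \frac{2 W}{2 W} = 2 W \frac{1}{2 W} = 1$)
$S{\left(Q,J \right)} = 8 J$
$o{\left(M,h \right)} = 15 i \sqrt{3}$ ($o{\left(M,h \right)} = \sqrt{-675} = 15 i \sqrt{3}$)
$t = -312290$ ($t = 8 \cdot 444 - 315842 = 3552 - 315842 = -312290$)
$o{\left(B,V{\left(-6 \right)} \right)} - t = 15 i \sqrt{3} - -312290 = 15 i \sqrt{3} + 312290 = 312290 + 15 i \sqrt{3}$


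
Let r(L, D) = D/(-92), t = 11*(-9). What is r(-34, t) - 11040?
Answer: -1015581/92 ≈ -11039.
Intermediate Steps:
t = -99
r(L, D) = -D/92 (r(L, D) = D*(-1/92) = -D/92)
r(-34, t) - 11040 = -1/92*(-99) - 11040 = 99/92 - 11040 = -1015581/92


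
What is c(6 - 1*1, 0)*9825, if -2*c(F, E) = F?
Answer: -49125/2 ≈ -24563.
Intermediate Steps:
c(F, E) = -F/2
c(6 - 1*1, 0)*9825 = -(6 - 1*1)/2*9825 = -(6 - 1)/2*9825 = -½*5*9825 = -5/2*9825 = -49125/2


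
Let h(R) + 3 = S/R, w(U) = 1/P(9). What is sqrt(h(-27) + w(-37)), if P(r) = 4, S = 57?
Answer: 5*I*sqrt(7)/6 ≈ 2.2048*I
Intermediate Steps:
w(U) = 1/4
h(R) = -3 + 57/R
sqrt(h(-27) + w(-37)) = sqrt((-3 + 57/(-27)) + 1/4) = sqrt((-3 + 57*(-1/27)) + 1/4) = sqrt((-3 - 19/9) + 1/4) = sqrt(-46/9 + 1/4) = sqrt(-175/36) = 5*I*sqrt(7)/6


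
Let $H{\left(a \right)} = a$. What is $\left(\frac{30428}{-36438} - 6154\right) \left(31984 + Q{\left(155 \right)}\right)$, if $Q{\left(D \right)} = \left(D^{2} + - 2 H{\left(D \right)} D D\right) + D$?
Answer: $\frac{276285017538280}{6073} \approx 4.5494 \cdot 10^{10}$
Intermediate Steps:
$Q{\left(D \right)} = D + D^{2} - 2 D^{3}$ ($Q{\left(D \right)} = \left(D^{2} + - 2 D D D\right) + D = \left(D^{2} + - 2 D^{2} D\right) + D = \left(D^{2} - 2 D^{3}\right) + D = D + D^{2} - 2 D^{3}$)
$\left(\frac{30428}{-36438} - 6154\right) \left(31984 + Q{\left(155 \right)}\right) = \left(\frac{30428}{-36438} - 6154\right) \left(31984 + 155 \left(1 + 155 - 2 \cdot 155^{2}\right)\right) = \left(30428 \left(- \frac{1}{36438}\right) - 6154\right) \left(31984 + 155 \left(1 + 155 - 48050\right)\right) = \left(- \frac{15214}{18219} - 6154\right) \left(31984 + 155 \left(1 + 155 - 48050\right)\right) = - \frac{112134940 \left(31984 + 155 \left(-47894\right)\right)}{18219} = - \frac{112134940 \left(31984 - 7423570\right)}{18219} = \left(- \frac{112134940}{18219}\right) \left(-7391586\right) = \frac{276285017538280}{6073}$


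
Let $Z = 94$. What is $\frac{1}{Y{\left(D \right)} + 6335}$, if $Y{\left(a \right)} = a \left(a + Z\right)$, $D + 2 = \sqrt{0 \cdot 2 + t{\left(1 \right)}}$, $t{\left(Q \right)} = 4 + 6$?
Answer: $\frac{6161}{37876921} - \frac{90 \sqrt{10}}{37876921} \approx 0.00015514$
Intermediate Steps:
$t{\left(Q \right)} = 10$
$D = -2 + \sqrt{10}$ ($D = -2 + \sqrt{0 \cdot 2 + 10} = -2 + \sqrt{0 + 10} = -2 + \sqrt{10} \approx 1.1623$)
$Y{\left(a \right)} = a \left(94 + a\right)$ ($Y{\left(a \right)} = a \left(a + 94\right) = a \left(94 + a\right)$)
$\frac{1}{Y{\left(D \right)} + 6335} = \frac{1}{\left(-2 + \sqrt{10}\right) \left(94 - \left(2 - \sqrt{10}\right)\right) + 6335} = \frac{1}{\left(-2 + \sqrt{10}\right) \left(92 + \sqrt{10}\right) + 6335} = \frac{1}{6335 + \left(-2 + \sqrt{10}\right) \left(92 + \sqrt{10}\right)}$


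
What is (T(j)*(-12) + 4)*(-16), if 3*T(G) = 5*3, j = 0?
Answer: 896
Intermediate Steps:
T(G) = 5 (T(G) = (5*3)/3 = (⅓)*15 = 5)
(T(j)*(-12) + 4)*(-16) = (5*(-12) + 4)*(-16) = (-60 + 4)*(-16) = -56*(-16) = 896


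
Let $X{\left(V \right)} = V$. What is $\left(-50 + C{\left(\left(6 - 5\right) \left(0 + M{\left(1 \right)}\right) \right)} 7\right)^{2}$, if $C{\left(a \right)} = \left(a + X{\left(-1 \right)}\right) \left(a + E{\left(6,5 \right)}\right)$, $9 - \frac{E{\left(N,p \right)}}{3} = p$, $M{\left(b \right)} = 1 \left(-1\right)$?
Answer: $41616$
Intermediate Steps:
$M{\left(b \right)} = -1$
$E{\left(N,p \right)} = 27 - 3 p$
$C{\left(a \right)} = \left(-1 + a\right) \left(12 + a\right)$ ($C{\left(a \right)} = \left(a - 1\right) \left(a + \left(27 - 15\right)\right) = \left(-1 + a\right) \left(a + \left(27 - 15\right)\right) = \left(-1 + a\right) \left(a + 12\right) = \left(-1 + a\right) \left(12 + a\right)$)
$\left(-50 + C{\left(\left(6 - 5\right) \left(0 + M{\left(1 \right)}\right) \right)} 7\right)^{2} = \left(-50 + \left(-12 + \left(\left(6 - 5\right) \left(0 - 1\right)\right)^{2} + 11 \left(6 - 5\right) \left(0 - 1\right)\right) 7\right)^{2} = \left(-50 + \left(-12 + \left(1 \left(-1\right)\right)^{2} + 11 \cdot 1 \left(-1\right)\right) 7\right)^{2} = \left(-50 + \left(-12 + \left(-1\right)^{2} + 11 \left(-1\right)\right) 7\right)^{2} = \left(-50 + \left(-12 + 1 - 11\right) 7\right)^{2} = \left(-50 - 154\right)^{2} = \left(-204\right)^{2} = 41616$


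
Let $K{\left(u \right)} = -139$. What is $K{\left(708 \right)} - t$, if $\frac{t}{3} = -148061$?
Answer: $444044$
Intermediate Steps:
$t = -444183$ ($t = 3 \left(-148061\right) = -444183$)
$K{\left(708 \right)} - t = -139 - -444183 = -139 + 444183 = 444044$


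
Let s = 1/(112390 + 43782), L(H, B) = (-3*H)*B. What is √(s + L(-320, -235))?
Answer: I*√1375578718098557/78086 ≈ 474.97*I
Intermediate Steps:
L(H, B) = -3*B*H
s = 1/156172 ≈ 6.4032e-6
√(s + L(-320, -235)) = √(1/156172 - 3*(-235)*(-320)) = √(1/156172 - 225600) = √(-35232403199/156172) = I*√1375578718098557/78086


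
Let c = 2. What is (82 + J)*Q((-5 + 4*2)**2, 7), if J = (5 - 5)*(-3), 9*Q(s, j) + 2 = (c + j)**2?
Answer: 6478/9 ≈ 719.78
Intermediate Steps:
Q(s, j) = -2/9 + (2 + j)**2/9
J = 0 (J = 0*(-3) = 0)
(82 + J)*Q((-5 + 4*2)**2, 7) = (82 + 0)*(-2/9 + (2 + 7)**2/9) = 82*(-2/9 + (1/9)*9**2) = 82*(-2/9 + (1/9)*81) = 82*(-2/9 + 9) = 82*(79/9) = 6478/9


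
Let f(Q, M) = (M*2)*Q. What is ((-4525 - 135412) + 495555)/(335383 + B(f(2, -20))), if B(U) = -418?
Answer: 355618/334965 ≈ 1.0617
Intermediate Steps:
f(Q, M) = 2*M*Q (f(Q, M) = (2*M)*Q = 2*M*Q)
((-4525 - 135412) + 495555)/(335383 + B(f(2, -20))) = ((-4525 - 135412) + 495555)/(335383 - 418) = (-139937 + 495555)/334965 = 355618*(1/334965) = 355618/334965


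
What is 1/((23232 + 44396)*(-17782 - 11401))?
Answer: -1/1973587924 ≈ -5.0669e-10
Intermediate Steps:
1/((23232 + 44396)*(-17782 - 11401)) = 1/(67628*(-29183)) = 1/(-1973587924) = -1/1973587924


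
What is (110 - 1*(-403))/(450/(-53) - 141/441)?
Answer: -3996783/68641 ≈ -58.227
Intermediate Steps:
(110 - 1*(-403))/(450/(-53) - 141/441) = (110 + 403)/(450*(-1/53) - 141*1/441) = 513/(-450/53 - 47/147) = 513/(-68641/7791) = 513*(-7791/68641) = -3996783/68641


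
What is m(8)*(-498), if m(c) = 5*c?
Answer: -19920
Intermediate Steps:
m(8)*(-498) = (5*8)*(-498) = 40*(-498) = -19920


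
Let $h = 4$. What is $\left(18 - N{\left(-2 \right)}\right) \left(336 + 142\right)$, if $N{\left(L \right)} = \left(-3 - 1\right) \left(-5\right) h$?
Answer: $-29636$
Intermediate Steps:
$N{\left(L \right)} = 80$ ($N{\left(L \right)} = \left(-3 - 1\right) \left(-5\right) 4 = \left(-4\right) \left(-5\right) 4 = 20 \cdot 4 = 80$)
$\left(18 - N{\left(-2 \right)}\right) \left(336 + 142\right) = \left(18 - 80\right) \left(336 + 142\right) = \left(18 - 80\right) 478 = \left(-62\right) 478 = -29636$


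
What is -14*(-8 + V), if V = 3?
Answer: 70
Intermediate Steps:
-14*(-8 + V) = -14*(-8 + 3) = -14*(-5) = 70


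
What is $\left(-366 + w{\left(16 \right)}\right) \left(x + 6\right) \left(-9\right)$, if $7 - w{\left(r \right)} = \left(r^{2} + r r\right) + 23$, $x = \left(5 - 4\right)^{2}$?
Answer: $56322$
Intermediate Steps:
$x = 1$ ($x = 1^{2} = 1$)
$w{\left(r \right)} = -16 - 2 r^{2}$ ($w{\left(r \right)} = 7 - \left(\left(r^{2} + r r\right) + 23\right) = 7 - \left(\left(r^{2} + r^{2}\right) + 23\right) = 7 - \left(2 r^{2} + 23\right) = 7 - \left(23 + 2 r^{2}\right) = -16 - 2 r^{2}$)
$\left(-366 + w{\left(16 \right)}\right) \left(x + 6\right) \left(-9\right) = \left(-366 - \left(16 + 2 \cdot 16^{2}\right)\right) \left(1 + 6\right) \left(-9\right) = \left(-366 - 528\right) 7 \left(-9\right) = \left(-366 - 528\right) \left(-63\right) = \left(-894\right) \left(-63\right) = 56322$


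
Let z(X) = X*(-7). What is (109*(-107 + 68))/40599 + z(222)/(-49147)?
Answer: -534187/7308861 ≈ -0.073088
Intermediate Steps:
z(X) = -7*X
(109*(-107 + 68))/40599 + z(222)/(-49147) = (109*(-107 + 68))/40599 - 7*222/(-49147) = (109*(-39))*(1/40599) - 1554*(-1/49147) = -4251*1/40599 + 222/7021 = -109/1041 + 222/7021 = -534187/7308861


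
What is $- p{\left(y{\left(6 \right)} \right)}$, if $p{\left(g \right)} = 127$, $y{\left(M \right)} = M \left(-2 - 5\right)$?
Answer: $-127$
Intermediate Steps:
$y{\left(M \right)} = - 7 M$ ($y{\left(M \right)} = M \left(-7\right) = - 7 M$)
$- p{\left(y{\left(6 \right)} \right)} = \left(-1\right) 127 = -127$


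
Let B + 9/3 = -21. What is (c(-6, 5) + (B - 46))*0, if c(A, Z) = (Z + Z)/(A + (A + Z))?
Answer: 0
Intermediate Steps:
B = -24 (B = -3 - 21 = -24)
c(A, Z) = 2*Z/(Z + 2*A) (c(A, Z) = (2*Z)/(Z + 2*A) = 2*Z/(Z + 2*A))
(c(-6, 5) + (B - 46))*0 = (2*5/(5 + 2*(-6)) + (-24 - 46))*0 = (2*5/(5 - 12) - 70)*0 = (2*5/(-7) - 70)*0 = (2*5*(-⅐) - 70)*0 = (-10/7 - 70)*0 = -500/7*0 = 0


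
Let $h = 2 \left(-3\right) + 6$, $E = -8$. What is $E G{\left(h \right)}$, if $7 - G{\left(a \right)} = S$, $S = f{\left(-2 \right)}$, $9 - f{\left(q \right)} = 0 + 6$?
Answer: $-32$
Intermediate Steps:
$h = 0$ ($h = -6 + 6 = 0$)
$f{\left(q \right)} = 3$ ($f{\left(q \right)} = 9 - \left(0 + 6\right) = 9 - 6 = 3$)
$S = 3$
$G{\left(a \right)} = 4$ ($G{\left(a \right)} = 7 - 3 = 4$)
$E G{\left(h \right)} = \left(-8\right) 4 = -32$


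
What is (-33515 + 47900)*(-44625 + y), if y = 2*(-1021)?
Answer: -671304795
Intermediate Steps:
y = -2042
(-33515 + 47900)*(-44625 + y) = (-33515 + 47900)*(-44625 - 2042) = 14385*(-46667) = -671304795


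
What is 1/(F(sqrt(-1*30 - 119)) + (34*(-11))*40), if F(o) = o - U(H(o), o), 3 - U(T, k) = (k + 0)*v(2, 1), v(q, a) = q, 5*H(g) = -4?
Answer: -14963/223892710 - 3*I*sqrt(149)/223892710 ≈ -6.6831e-5 - 1.6356e-7*I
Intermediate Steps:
H(g) = -4/5 (H(g) = (1/5)*(-4) = -4/5)
U(T, k) = 3 - 2*k (U(T, k) = 3 - (k + 0)*2 = 3 - k*2 = 3 - 2*k)
F(o) = -3 + 3*o (F(o) = o - (3 - 2*o) = o + (-3 + 2*o) = -3 + 3*o)
1/(F(sqrt(-1*30 - 119)) + (34*(-11))*40) = 1/((-3 + 3*sqrt(-1*30 - 119)) + (34*(-11))*40) = 1/((-3 + 3*sqrt(-30 - 119)) - 374*40) = 1/((-3 + 3*sqrt(-149)) - 14960) = 1/((-3 + 3*(I*sqrt(149))) - 14960) = 1/((-3 + 3*I*sqrt(149)) - 14960) = 1/(-14963 + 3*I*sqrt(149))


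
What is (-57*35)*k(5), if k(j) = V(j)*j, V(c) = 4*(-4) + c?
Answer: 109725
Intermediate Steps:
V(c) = -16 + c
k(j) = j*(-16 + j) (k(j) = (-16 + j)*j = j*(-16 + j))
(-57*35)*k(5) = (-57*35)*(5*(-16 + 5)) = -9975*(-11) = -1995*(-55) = 109725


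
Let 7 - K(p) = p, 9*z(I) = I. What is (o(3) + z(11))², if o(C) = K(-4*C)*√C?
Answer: 87844/81 + 418*√3/9 ≈ 1164.9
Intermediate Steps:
z(I) = I/9
K(p) = 7 - p
o(C) = √C*(7 + 4*C) (o(C) = (7 - (-4)*C)*√C = (7 + 4*C)*√C = √C*(7 + 4*C))
(o(3) + z(11))² = (√3*(7 + 4*3) + (⅑)*11)² = (√3*(7 + 12) + 11/9)² = (√3*19 + 11/9)² = (19*√3 + 11/9)² = (11/9 + 19*√3)²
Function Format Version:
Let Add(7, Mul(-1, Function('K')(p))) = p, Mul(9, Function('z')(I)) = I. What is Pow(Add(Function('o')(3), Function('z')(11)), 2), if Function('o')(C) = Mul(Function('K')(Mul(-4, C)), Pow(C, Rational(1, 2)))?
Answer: Add(Rational(87844, 81), Mul(Rational(418, 9), Pow(3, Rational(1, 2)))) ≈ 1164.9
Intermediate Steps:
Function('z')(I) = Mul(Rational(1, 9), I)
Function('K')(p) = Add(7, Mul(-1, p))
Function('o')(C) = Mul(Pow(C, Rational(1, 2)), Add(7, Mul(4, C))) (Function('o')(C) = Mul(Add(7, Mul(-1, Mul(-4, C))), Pow(C, Rational(1, 2))) = Mul(Add(7, Mul(4, C)), Pow(C, Rational(1, 2))) = Mul(Pow(C, Rational(1, 2)), Add(7, Mul(4, C))))
Pow(Add(Function('o')(3), Function('z')(11)), 2) = Pow(Add(Mul(Pow(3, Rational(1, 2)), Add(7, Mul(4, 3))), Mul(Rational(1, 9), 11)), 2) = Pow(Add(Mul(Pow(3, Rational(1, 2)), Add(7, 12)), Rational(11, 9)), 2) = Pow(Add(Mul(Pow(3, Rational(1, 2)), 19), Rational(11, 9)), 2) = Pow(Add(Mul(19, Pow(3, Rational(1, 2))), Rational(11, 9)), 2) = Pow(Add(Rational(11, 9), Mul(19, Pow(3, Rational(1, 2)))), 2)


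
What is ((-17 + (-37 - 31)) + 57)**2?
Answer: 784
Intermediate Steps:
((-17 + (-37 - 31)) + 57)**2 = ((-17 - 68) + 57)**2 = (-85 + 57)**2 = (-28)**2 = 784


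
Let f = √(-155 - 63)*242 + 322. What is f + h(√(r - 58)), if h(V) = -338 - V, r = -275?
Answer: -16 - 3*I*√37 + 242*I*√218 ≈ -16.0 + 3554.8*I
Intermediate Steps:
f = 322 + 242*I*√218 (f = √(-218)*242 + 322 = (I*√218)*242 + 322 = 242*I*√218 + 322 = 322 + 242*I*√218 ≈ 322.0 + 3573.1*I)
f + h(√(r - 58)) = (322 + 242*I*√218) + (-338 - √(-275 - 58)) = (322 + 242*I*√218) + (-338 - √(-333)) = (322 + 242*I*√218) + (-338 - 3*I*√37) = -16 - 3*I*√37 + 242*I*√218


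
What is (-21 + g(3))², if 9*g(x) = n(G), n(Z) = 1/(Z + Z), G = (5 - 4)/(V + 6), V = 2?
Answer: 34225/81 ≈ 422.53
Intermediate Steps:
G = ⅛ (G = (5 - 4)/(2 + 6) = 1/8 = 1*(⅛) = ⅛ ≈ 0.12500)
n(Z) = 1/(2*Z)
g(x) = 4/9 (g(x) = (1/(2*(⅛)))/9 = ((½)*8)/9 = (⅑)*4 = 4/9)
(-21 + g(3))² = (-21 + 4/9)² = (-185/9)² = 34225/81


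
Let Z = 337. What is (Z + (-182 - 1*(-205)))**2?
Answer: 129600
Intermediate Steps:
(Z + (-182 - 1*(-205)))**2 = (337 + (-182 - 1*(-205)))**2 = (337 + (-182 + 205))**2 = (337 + 23)**2 = 360**2 = 129600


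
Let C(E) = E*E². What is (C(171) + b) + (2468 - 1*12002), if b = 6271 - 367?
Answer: 4996581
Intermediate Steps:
C(E) = E³
b = 5904
(C(171) + b) + (2468 - 1*12002) = (171³ + 5904) + (2468 - 1*12002) = (5000211 + 5904) + (2468 - 12002) = 5006115 - 9534 = 4996581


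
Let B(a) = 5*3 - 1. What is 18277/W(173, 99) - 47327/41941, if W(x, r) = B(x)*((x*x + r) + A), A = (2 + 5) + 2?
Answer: -390516321/359937662 ≈ -1.0850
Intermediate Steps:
B(a) = 14 (B(a) = 15 - 1 = 14)
A = 9 (A = 7 + 2 = 9)
W(x, r) = 126 + 14*r + 14*x**2 (W(x, r) = 14*((x*x + r) + 9) = 14*((x**2 + r) + 9) = 14*((r + x**2) + 9) = 14*(9 + r + x**2) = 126 + 14*r + 14*x**2)
18277/W(173, 99) - 47327/41941 = 18277/(126 + 14*99 + 14*173**2) - 47327/41941 = 18277/(126 + 1386 + 14*29929) - 47327*1/41941 = 18277/(126 + 1386 + 419006) - 47327/41941 = 18277/420518 - 47327/41941 = 18277*(1/420518) - 47327/41941 = 373/8582 - 47327/41941 = -390516321/359937662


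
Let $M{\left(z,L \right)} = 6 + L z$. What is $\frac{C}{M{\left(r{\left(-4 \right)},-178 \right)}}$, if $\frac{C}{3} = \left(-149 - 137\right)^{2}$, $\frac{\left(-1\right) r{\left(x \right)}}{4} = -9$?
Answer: $- \frac{3718}{97} \approx -38.33$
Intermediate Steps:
$r{\left(x \right)} = 36$ ($r{\left(x \right)} = \left(-4\right) \left(-9\right) = 36$)
$C = 245388$ ($C = 3 \left(-149 - 137\right)^{2} = 3 \left(-286\right)^{2} = 3 \cdot 81796 = 245388$)
$\frac{C}{M{\left(r{\left(-4 \right)},-178 \right)}} = \frac{245388}{6 - 6408} = \frac{245388}{-6402} = 245388 \left(- \frac{1}{6402}\right) = - \frac{3718}{97}$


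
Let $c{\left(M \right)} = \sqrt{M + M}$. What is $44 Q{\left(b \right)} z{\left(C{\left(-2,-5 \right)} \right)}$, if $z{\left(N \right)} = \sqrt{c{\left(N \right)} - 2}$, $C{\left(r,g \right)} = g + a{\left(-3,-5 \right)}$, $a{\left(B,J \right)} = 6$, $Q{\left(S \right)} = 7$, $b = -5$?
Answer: $308 \sqrt{-2 + \sqrt{2}} \approx 235.73 i$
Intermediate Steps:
$C{\left(r,g \right)} = 6 + g$ ($C{\left(r,g \right)} = g + 6 = 6 + g$)
$c{\left(M \right)} = \sqrt{2} \sqrt{M}$ ($c{\left(M \right)} = \sqrt{2 M} = \sqrt{2} \sqrt{M}$)
$z{\left(N \right)} = \sqrt{-2 + \sqrt{2} \sqrt{N}}$ ($z{\left(N \right)} = \sqrt{\sqrt{2} \sqrt{N} - 2} = \sqrt{-2 + \sqrt{2} \sqrt{N}}$)
$44 Q{\left(b \right)} z{\left(C{\left(-2,-5 \right)} \right)} = 44 \cdot 7 \sqrt{-2 + \sqrt{2} \sqrt{6 - 5}} = 308 \sqrt{-2 + \sqrt{2} \sqrt{1}} = 308 \sqrt{-2 + \sqrt{2} \cdot 1} = 308 \sqrt{-2 + \sqrt{2}}$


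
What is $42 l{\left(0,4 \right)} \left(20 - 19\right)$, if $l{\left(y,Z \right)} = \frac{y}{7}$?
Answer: $0$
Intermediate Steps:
$l{\left(y,Z \right)} = \frac{y}{7}$ ($l{\left(y,Z \right)} = y \frac{1}{7} = \frac{y}{7}$)
$42 l{\left(0,4 \right)} \left(20 - 19\right) = 42 \cdot \frac{1}{7} \cdot 0 \left(20 - 19\right) = 42 \cdot 0 \cdot 1 = 0 \cdot 1 = 0$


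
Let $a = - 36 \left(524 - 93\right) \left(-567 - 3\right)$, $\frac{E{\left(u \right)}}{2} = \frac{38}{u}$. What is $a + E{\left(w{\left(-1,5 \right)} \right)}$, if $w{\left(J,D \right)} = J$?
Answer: $8844044$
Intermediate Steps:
$E{\left(u \right)} = \frac{76}{u}$ ($E{\left(u \right)} = 2 \frac{38}{u} = \frac{76}{u}$)
$a = 8844120$ ($a = - 36 \cdot 431 \left(-570\right) = \left(-36\right) \left(-245670\right) = 8844120$)
$a + E{\left(w{\left(-1,5 \right)} \right)} = 8844120 + \frac{76}{-1} = 8844120 + 76 \left(-1\right) = 8844120 - 76 = 8844044$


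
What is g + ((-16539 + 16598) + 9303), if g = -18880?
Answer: -9518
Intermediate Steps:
g + ((-16539 + 16598) + 9303) = -18880 + ((-16539 + 16598) + 9303) = -18880 + (59 + 9303) = -18880 + 9362 = -9518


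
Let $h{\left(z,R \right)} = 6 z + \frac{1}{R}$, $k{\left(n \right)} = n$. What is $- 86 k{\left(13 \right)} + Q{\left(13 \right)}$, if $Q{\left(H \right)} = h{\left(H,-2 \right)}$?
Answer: $- \frac{2081}{2} \approx -1040.5$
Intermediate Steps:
$h{\left(z,R \right)} = \frac{1}{R} + 6 z$
$Q{\left(H \right)} = - \frac{1}{2} + 6 H$ ($Q{\left(H \right)} = \frac{1}{-2} + 6 H = - \frac{1}{2} + 6 H$)
$- 86 k{\left(13 \right)} + Q{\left(13 \right)} = \left(-86\right) 13 + \left(- \frac{1}{2} + 6 \cdot 13\right) = -1118 + \left(- \frac{1}{2} + 78\right) = -1118 + \frac{155}{2} = - \frac{2081}{2}$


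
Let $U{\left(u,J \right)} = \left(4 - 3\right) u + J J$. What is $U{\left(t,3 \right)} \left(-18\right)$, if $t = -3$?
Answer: $-108$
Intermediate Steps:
$U{\left(u,J \right)} = u + J^{2}$ ($U{\left(u,J \right)} = \left(4 - 3\right) u + J^{2} = 1 u + J^{2} = u + J^{2}$)
$U{\left(t,3 \right)} \left(-18\right) = \left(-3 + 3^{2}\right) \left(-18\right) = \left(-3 + 9\right) \left(-18\right) = 6 \left(-18\right) = -108$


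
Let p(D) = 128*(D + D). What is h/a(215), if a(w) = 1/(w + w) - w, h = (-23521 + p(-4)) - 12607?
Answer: 15975360/92449 ≈ 172.80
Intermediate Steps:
p(D) = 256*D (p(D) = 128*(2*D) = 256*D)
h = -37152 (h = (-23521 + 256*(-4)) - 12607 = (-23521 - 1024) - 12607 = -24545 - 12607 = -37152)
a(w) = 1/(2*w) - w
h/a(215) = -37152/((½)/215 - 1*215) = -37152/((½)*(1/215) - 215) = -37152/(1/430 - 215) = -37152/(-92449/430) = -37152*(-430/92449) = 15975360/92449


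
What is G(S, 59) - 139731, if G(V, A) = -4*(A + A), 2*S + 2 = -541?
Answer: -140203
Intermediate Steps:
S = -543/2 (S = -1 + (½)*(-541) = -1 - 541/2 = -543/2 ≈ -271.50)
G(V, A) = -8*A
G(S, 59) - 139731 = -8*59 - 139731 = -472 - 139731 = -140203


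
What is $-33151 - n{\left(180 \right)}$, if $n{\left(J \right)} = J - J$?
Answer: $-33151$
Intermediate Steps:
$n{\left(J \right)} = 0$
$-33151 - n{\left(180 \right)} = -33151 - 0 = -33151 + 0 = -33151$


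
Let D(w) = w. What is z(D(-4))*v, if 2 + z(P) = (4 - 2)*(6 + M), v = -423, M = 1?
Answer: -5076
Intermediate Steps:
z(P) = 12 (z(P) = -2 + (4 - 2)*(6 + 1) = -2 + 2*7 = -2 + 14 = 12)
z(D(-4))*v = 12*(-423) = -5076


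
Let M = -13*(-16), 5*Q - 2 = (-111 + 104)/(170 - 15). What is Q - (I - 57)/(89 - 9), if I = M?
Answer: -18557/12400 ≈ -1.4965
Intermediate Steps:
Q = 303/775 (Q = ⅖ + ((-111 + 104)/(170 - 15))/5 = ⅖ + (-7/155)/5 = ⅖ + (-7*1/155)/5 = ⅖ + (⅕)*(-7/155) = ⅖ - 7/775 = 303/775 ≈ 0.39097)
M = 208
I = 208
Q - (I - 57)/(89 - 9) = 303/775 - (208 - 57)/(89 - 9) = 303/775 - 151/80 = -18557/12400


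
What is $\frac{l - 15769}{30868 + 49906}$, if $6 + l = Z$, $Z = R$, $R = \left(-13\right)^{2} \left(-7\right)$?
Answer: $- \frac{8479}{40387} \approx -0.20994$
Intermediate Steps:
$R = -1183$ ($R = 169 \left(-7\right) = -1183$)
$Z = -1183$
$l = -1189$ ($l = -6 - 1183 = -1189$)
$\frac{l - 15769}{30868 + 49906} = \frac{-1189 - 15769}{30868 + 49906} = - \frac{16958}{80774} = \left(-16958\right) \frac{1}{80774} = - \frac{8479}{40387}$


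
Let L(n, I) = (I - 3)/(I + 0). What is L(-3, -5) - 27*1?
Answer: -127/5 ≈ -25.400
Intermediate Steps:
L(n, I) = (-3 + I)/I
L(-3, -5) - 27*1 = (-3 - 5)/(-5) - 27*1 = -⅕*(-8) - 27 = 8/5 - 27 = -127/5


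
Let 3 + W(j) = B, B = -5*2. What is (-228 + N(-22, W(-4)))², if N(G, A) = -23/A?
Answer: 8649481/169 ≈ 51180.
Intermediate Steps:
B = -10
W(j) = -13 (W(j) = -3 - 10 = -13)
(-228 + N(-22, W(-4)))² = (-228 - 23/(-13))² = (-228 - 23*(-1/13))² = (-228 + 23/13)² = (-2941/13)² = 8649481/169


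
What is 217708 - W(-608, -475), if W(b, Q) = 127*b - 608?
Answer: 295532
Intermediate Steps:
W(b, Q) = -608 + 127*b
217708 - W(-608, -475) = 217708 - (-608 + 127*(-608)) = 217708 - (-608 - 77216) = 217708 - 1*(-77824) = 217708 + 77824 = 295532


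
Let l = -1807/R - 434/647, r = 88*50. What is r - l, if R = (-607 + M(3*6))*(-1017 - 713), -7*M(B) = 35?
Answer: 3014538638969/685017720 ≈ 4400.7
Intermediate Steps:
M(B) = -5 (M(B) = -⅐*35 = -5)
R = 1058760 (R = (-607 - 5)*(-1017 - 713) = -612*(-1730) = 1058760)
r = 4400
l = -460670969/685017720 (l = -1807/1058760 - 434/647 = -460670969/685017720 ≈ -0.67249)
r - l = 4400 - 1*(-460670969/685017720) = 4400 + 460670969/685017720 = 3014538638969/685017720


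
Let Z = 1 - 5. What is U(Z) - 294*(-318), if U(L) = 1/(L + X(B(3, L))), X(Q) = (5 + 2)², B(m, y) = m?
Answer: 4207141/45 ≈ 93492.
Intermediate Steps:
Z = -4
X(Q) = 49 (X(Q) = 7² = 49)
U(L) = 1/(49 + L) (U(L) = 1/(L + 49) = 1/(49 + L))
U(Z) - 294*(-318) = 1/(49 - 4) - 294*(-318) = 1/45 + 93492 = 4207141/45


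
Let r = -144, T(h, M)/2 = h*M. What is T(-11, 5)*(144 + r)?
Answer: 0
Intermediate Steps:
T(h, M) = 2*M*h (T(h, M) = 2*(h*M) = 2*(M*h) = 2*M*h)
T(-11, 5)*(144 + r) = (2*5*(-11))*(144 - 144) = -110*0 = 0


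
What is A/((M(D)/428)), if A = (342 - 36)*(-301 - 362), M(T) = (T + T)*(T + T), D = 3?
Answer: -2411994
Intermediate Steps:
M(T) = 4*T**2 (M(T) = (2*T)*(2*T) = 4*T**2)
A = -202878 (A = 306*(-663) = -202878)
A/((M(D)/428)) = -202878/((4*3**2)/428) = -202878/((4*9)*(1/428)) = -202878/(36*(1/428)) = -202878/9/107 = -202878*107/9 = -2411994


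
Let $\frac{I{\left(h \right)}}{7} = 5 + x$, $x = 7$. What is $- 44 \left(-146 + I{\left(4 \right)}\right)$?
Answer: $2728$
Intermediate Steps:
$I{\left(h \right)} = 84$ ($I{\left(h \right)} = 7 \left(5 + 7\right) = 7 \cdot 12 = 84$)
$- 44 \left(-146 + I{\left(4 \right)}\right) = - 44 \left(-146 + 84\right) = \left(-44\right) \left(-62\right) = 2728$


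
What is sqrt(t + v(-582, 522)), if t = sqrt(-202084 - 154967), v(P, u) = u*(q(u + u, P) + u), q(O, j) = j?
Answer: sqrt(-31320 + I*sqrt(357051)) ≈ 1.688 + 176.98*I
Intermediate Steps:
v(P, u) = u*(P + u)
t = I*sqrt(357051) (t = sqrt(-357051) = I*sqrt(357051) ≈ 597.54*I)
sqrt(t + v(-582, 522)) = sqrt(I*sqrt(357051) + 522*(-582 + 522)) = sqrt(I*sqrt(357051) + 522*(-60)) = sqrt(I*sqrt(357051) - 31320) = sqrt(-31320 + I*sqrt(357051))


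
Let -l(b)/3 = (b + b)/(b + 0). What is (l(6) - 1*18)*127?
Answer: -3048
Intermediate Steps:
l(b) = -6 (l(b) = -3*(b + b)/(b + 0) = -3*2*b/b = -3*2 = -6)
(l(6) - 1*18)*127 = (-6 - 1*18)*127 = (-6 - 18)*127 = -24*127 = -3048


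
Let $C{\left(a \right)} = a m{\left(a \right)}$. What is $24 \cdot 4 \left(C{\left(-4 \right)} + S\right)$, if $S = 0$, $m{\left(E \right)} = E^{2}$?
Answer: $-6144$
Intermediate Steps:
$C{\left(a \right)} = a^{3}$ ($C{\left(a \right)} = a a^{2} = a^{3}$)
$24 \cdot 4 \left(C{\left(-4 \right)} + S\right) = 24 \cdot 4 \left(\left(-4\right)^{3} + 0\right) = 24 \cdot 4 \left(-64 + 0\right) = 24 \cdot 4 \left(-64\right) = 24 \left(-256\right) = -6144$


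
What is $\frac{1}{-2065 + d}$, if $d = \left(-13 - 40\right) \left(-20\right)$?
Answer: $- \frac{1}{1005} \approx -0.00099503$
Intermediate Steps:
$d = 1060$ ($d = \left(-53\right) \left(-20\right) = 1060$)
$\frac{1}{-2065 + d} = \frac{1}{-2065 + 1060} = \frac{1}{-1005} = - \frac{1}{1005}$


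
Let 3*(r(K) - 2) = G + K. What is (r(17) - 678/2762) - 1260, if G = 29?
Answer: -5149385/4143 ≈ -1242.9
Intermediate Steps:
r(K) = 35/3 + K/3 (r(K) = 2 + (29 + K)/3 = 2 + (29/3 + K/3) = 35/3 + K/3)
(r(17) - 678/2762) - 1260 = ((35/3 + (⅓)*17) - 678/2762) - 1260 = ((35/3 + 17/3) - 678*1/2762) - 1260 = (52/3 - 339/1381) - 1260 = 70795/4143 - 1260 = -5149385/4143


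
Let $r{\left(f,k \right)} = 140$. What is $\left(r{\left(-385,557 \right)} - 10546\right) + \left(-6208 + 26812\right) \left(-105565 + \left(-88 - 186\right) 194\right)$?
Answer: $-3270297890$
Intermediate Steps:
$\left(r{\left(-385,557 \right)} - 10546\right) + \left(-6208 + 26812\right) \left(-105565 + \left(-88 - 186\right) 194\right) = \left(140 - 10546\right) + \left(-6208 + 26812\right) \left(-105565 + \left(-88 - 186\right) 194\right) = -10406 + 20604 \left(-105565 - 53156\right) = -10406 + 20604 \left(-158721\right) = -10406 - 3270287484 = -3270297890$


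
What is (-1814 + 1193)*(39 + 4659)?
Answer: -2917458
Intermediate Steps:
(-1814 + 1193)*(39 + 4659) = -621*4698 = -2917458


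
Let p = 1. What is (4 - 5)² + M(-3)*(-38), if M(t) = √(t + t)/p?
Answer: 1 - 38*I*√6 ≈ 1.0 - 93.081*I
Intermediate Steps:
M(t) = √2*√t (M(t) = √(t + t)/1 = √(2*t)*1 = (√2*√t)*1 = √2*√t)
(4 - 5)² + M(-3)*(-38) = (4 - 5)² + (√2*√(-3))*(-38) = (-1)² + (√2*(I*√3))*(-38) = 1 + (I*√6)*(-38) = 1 - 38*I*√6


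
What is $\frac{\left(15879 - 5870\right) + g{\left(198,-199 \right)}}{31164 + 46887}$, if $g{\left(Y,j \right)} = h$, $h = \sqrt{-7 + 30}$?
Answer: $\frac{10009}{78051} + \frac{\sqrt{23}}{78051} \approx 0.1283$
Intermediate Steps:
$h = \sqrt{23} \approx 4.7958$
$g{\left(Y,j \right)} = \sqrt{23}$
$\frac{\left(15879 - 5870\right) + g{\left(198,-199 \right)}}{31164 + 46887} = \frac{\left(15879 - 5870\right) + \sqrt{23}}{31164 + 46887} = \frac{10009 + \sqrt{23}}{78051} = \left(10009 + \sqrt{23}\right) \frac{1}{78051} = \frac{10009}{78051} + \frac{\sqrt{23}}{78051}$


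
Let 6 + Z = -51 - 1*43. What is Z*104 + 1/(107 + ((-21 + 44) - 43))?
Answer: -904799/87 ≈ -10400.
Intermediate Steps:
Z = -100 (Z = -6 + (-51 - 1*43) = -6 + (-51 - 43) = -6 - 94 = -100)
Z*104 + 1/(107 + ((-21 + 44) - 43)) = -100*104 + 1/(107 + ((-21 + 44) - 43)) = -10400 + 1/(107 + (23 - 43)) = -10400 + 1/(107 - 20) = -10400 + 1/87 = -904799/87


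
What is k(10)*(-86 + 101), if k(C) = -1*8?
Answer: -120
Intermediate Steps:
k(C) = -8
k(10)*(-86 + 101) = -8*(-86 + 101) = -8*15 = -120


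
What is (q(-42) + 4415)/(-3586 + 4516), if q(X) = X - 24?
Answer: 4349/930 ≈ 4.6763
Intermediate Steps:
q(X) = -24 + X
(q(-42) + 4415)/(-3586 + 4516) = ((-24 - 42) + 4415)/(-3586 + 4516) = (-66 + 4415)/930 = 4349*(1/930) = 4349/930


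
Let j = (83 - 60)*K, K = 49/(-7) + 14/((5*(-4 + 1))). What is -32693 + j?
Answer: -493132/15 ≈ -32875.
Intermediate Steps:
K = -119/15 (K = 49*(-1/7) + 14/((5*(-3))) = -7 + 14/(-15) = -7 + 14*(-1/15) = -7 - 14/15 = -119/15 ≈ -7.9333)
j = -2737/15 (j = (83 - 60)*(-119/15) = 23*(-119/15) = -2737/15 ≈ -182.47)
-32693 + j = -32693 - 2737/15 = -493132/15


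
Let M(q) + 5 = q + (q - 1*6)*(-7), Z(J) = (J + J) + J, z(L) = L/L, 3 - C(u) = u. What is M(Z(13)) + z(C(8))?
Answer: -196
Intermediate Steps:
C(u) = 3 - u
z(L) = 1
Z(J) = 3*J (Z(J) = 2*J + J = 3*J)
M(q) = 37 - 6*q (M(q) = -5 + (q + (q - 1*6)*(-7)) = -5 + (q + (q - 6)*(-7)) = -5 + (q + (-6 + q)*(-7)) = -5 + (q + (42 - 7*q)) = -5 + (42 - 6*q) = 37 - 6*q)
M(Z(13)) + z(C(8)) = (37 - 18*13) + 1 = (37 - 6*39) + 1 = (37 - 234) + 1 = -197 + 1 = -196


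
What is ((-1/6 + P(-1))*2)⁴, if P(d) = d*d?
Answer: 625/81 ≈ 7.7160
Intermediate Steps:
P(d) = d²
((-1/6 + P(-1))*2)⁴ = ((-1/6 + (-1)²)*2)⁴ = ((-1*⅙ + 1)*2)⁴ = ((-⅙ + 1)*2)⁴ = ((⅚)*2)⁴ = (5/3)⁴ = 625/81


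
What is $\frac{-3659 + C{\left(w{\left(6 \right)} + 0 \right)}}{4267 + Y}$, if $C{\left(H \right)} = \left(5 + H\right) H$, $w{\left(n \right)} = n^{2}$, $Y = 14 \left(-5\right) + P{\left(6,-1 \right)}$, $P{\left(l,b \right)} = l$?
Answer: $- \frac{2183}{4203} \approx -0.51939$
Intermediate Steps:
$Y = -64$ ($Y = 14 \left(-5\right) + 6 = -70 + 6 = -64$)
$C{\left(H \right)} = H \left(5 + H\right)$
$\frac{-3659 + C{\left(w{\left(6 \right)} + 0 \right)}}{4267 + Y} = \frac{-3659 + \left(6^{2} + 0\right) \left(5 + \left(6^{2} + 0\right)\right)}{4267 - 64} = \frac{-3659 + \left(36 + 0\right) \left(5 + \left(36 + 0\right)\right)}{4203} = \left(-3659 + 36 \left(5 + 36\right)\right) \frac{1}{4203} = \left(-3659 + 36 \cdot 41\right) \frac{1}{4203} = \left(-3659 + 1476\right) \frac{1}{4203} = \left(-2183\right) \frac{1}{4203} = - \frac{2183}{4203}$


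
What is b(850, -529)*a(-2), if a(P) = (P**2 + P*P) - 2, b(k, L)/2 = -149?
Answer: -1788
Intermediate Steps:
b(k, L) = -298 (b(k, L) = 2*(-149) = -298)
a(P) = -2 + 2*P**2 (a(P) = (P**2 + P**2) - 2 = 2*P**2 - 2 = -2 + 2*P**2)
b(850, -529)*a(-2) = -298*(-2 + 2*(-2)**2) = -298*(-2 + 2*4) = -298*(-2 + 8) = -298*6 = -1788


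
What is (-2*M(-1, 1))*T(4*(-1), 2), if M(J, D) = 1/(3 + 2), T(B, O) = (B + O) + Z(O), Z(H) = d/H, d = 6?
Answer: -⅖ ≈ -0.40000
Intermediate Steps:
Z(H) = 6/H
T(B, O) = B + O + 6/O (T(B, O) = (B + O) + 6/O = B + O + 6/O)
M(J, D) = ⅕ (M(J, D) = 1/5 = ⅕)
(-2*M(-1, 1))*T(4*(-1), 2) = (-2*⅕)*(4*(-1) + 2 + 6/2) = -2*(-4 + 2 + 6*(½))/5 = -2*(-4 + 2 + 3)/5 = -⅖*1 = -⅖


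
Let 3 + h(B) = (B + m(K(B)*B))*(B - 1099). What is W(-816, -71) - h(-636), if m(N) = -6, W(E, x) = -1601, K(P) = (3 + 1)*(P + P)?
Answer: -1115468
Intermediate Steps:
K(P) = 8*P (K(P) = 4*(2*P) = 8*P)
h(B) = -3 + (-1099 + B)*(-6 + B) (h(B) = -3 + (B - 6)*(B - 1099) = -3 + (-6 + B)*(-1099 + B) = -3 + (-1099 + B)*(-6 + B))
W(-816, -71) - h(-636) = -1601 - (6591 + (-636)² - 1105*(-636)) = -1601 - (6591 + 404496 + 702780) = -1601 - 1*1113867 = -1601 - 1113867 = -1115468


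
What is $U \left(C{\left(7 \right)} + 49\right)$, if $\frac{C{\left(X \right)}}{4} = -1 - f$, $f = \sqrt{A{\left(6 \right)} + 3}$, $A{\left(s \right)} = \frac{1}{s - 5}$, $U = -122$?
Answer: $-4514$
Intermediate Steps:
$A{\left(s \right)} = \frac{1}{-5 + s}$
$f = 2$ ($f = \sqrt{\frac{1}{-5 + 6} + 3} = \sqrt{1^{-1} + 3} = \sqrt{1 + 3} = \sqrt{4} = 2$)
$C{\left(X \right)} = -12$ ($C{\left(X \right)} = 4 \left(-1 - 2\right) = 4 \left(-3\right) = -12$)
$U \left(C{\left(7 \right)} + 49\right) = - 122 \left(-12 + 49\right) = \left(-122\right) 37 = -4514$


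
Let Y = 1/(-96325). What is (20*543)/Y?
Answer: -1046089500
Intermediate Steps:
Y = -1/96325 ≈ -1.0382e-5
(20*543)/Y = (20*543)/(-1/96325) = 10860*(-96325) = -1046089500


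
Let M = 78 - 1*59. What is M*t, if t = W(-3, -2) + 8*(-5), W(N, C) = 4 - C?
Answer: -646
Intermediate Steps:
M = 19 (M = 78 - 59 = 19)
t = -34 (t = (4 - 1*(-2)) + 8*(-5) = (4 + 2) - 40 = 6 - 40 = -34)
M*t = 19*(-34) = -646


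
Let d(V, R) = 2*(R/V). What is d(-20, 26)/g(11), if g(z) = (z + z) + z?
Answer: -13/165 ≈ -0.078788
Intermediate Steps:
g(z) = 3*z (g(z) = 2*z + z = 3*z)
d(V, R) = 2*R/V
d(-20, 26)/g(11) = (2*26/(-20))/((3*11)) = (2*26*(-1/20))/33 = -13/5*1/33 = -13/165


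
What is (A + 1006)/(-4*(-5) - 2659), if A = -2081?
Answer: 1075/2639 ≈ 0.40735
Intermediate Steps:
(A + 1006)/(-4*(-5) - 2659) = (-2081 + 1006)/(-4*(-5) - 2659) = -1075/(20 - 2659) = -1075/(-2639) = -1075*(-1/2639) = 1075/2639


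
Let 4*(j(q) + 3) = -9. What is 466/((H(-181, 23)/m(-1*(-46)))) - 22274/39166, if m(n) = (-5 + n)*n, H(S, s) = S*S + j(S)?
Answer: 67384911681/2565823409 ≈ 26.262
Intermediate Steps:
j(q) = -21/4 (j(q) = -3 + (1/4)*(-9) = -3 - 9/4 = -21/4)
H(S, s) = -21/4 + S**2 (H(S, s) = S*S - 21/4 = S**2 - 21/4 = -21/4 + S**2)
m(n) = n*(-5 + n)
466/((H(-181, 23)/m(-1*(-46)))) - 22274/39166 = 466/(((-21/4 + (-181)**2)/(((-1*(-46))*(-5 - 1*(-46)))))) - 22274/39166 = 466/(((-21/4 + 32761)/((46*(-5 + 46))))) - 22274*1/39166 = 466/((131023/(4*((46*41))))) - 11137/19583 = 466/(((131023/4)/1886)) - 11137/19583 = 466/(((131023/4)*(1/1886))) - 11137/19583 = 466/(131023/7544) - 11137/19583 = 466*(7544/131023) - 11137/19583 = 3515504/131023 - 11137/19583 = 67384911681/2565823409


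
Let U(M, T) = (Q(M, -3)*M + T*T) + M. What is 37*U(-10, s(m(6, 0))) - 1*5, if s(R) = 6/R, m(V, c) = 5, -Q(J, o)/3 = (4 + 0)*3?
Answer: 324957/25 ≈ 12998.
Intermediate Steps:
Q(J, o) = -36 (Q(J, o) = -3*(4 + 0)*3 = -12*3 = -3*12 = -36)
U(M, T) = T² - 35*M (U(M, T) = (-36*M + T*T) + M = (-36*M + T²) + M = (T² - 36*M) + M = T² - 35*M)
37*U(-10, s(m(6, 0))) - 1*5 = 37*((6/5)² - 35*(-10)) - 1*5 = 37*((6*(⅕))² + 350) - 5 = 37*((6/5)² + 350) - 5 = 37*(36/25 + 350) - 5 = 37*(8786/25) - 5 = 325082/25 - 5 = 324957/25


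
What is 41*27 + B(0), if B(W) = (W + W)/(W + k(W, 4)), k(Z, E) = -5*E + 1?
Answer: 1107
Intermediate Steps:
k(Z, E) = 1 - 5*E
B(W) = 2*W/(-19 + W) (B(W) = (W + W)/(W + (1 - 5*4)) = (2*W)/(W + (1 - 20)) = (2*W)/(W - 19) = (2*W)/(-19 + W) = 2*W/(-19 + W))
41*27 + B(0) = 41*27 + 2*0/(-19 + 0) = 1107 + 2*0/(-19) = 1107 + 2*0*(-1/19) = 1107 + 0 = 1107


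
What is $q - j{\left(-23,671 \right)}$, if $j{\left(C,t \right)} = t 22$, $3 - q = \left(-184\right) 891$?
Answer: $149185$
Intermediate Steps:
$q = 163947$ ($q = 3 - \left(-184\right) 891 = 3 - -163944 = 3 + 163944 = 163947$)
$j{\left(C,t \right)} = 22 t$
$q - j{\left(-23,671 \right)} = 163947 - 22 \cdot 671 = 163947 - 14762 = 149185$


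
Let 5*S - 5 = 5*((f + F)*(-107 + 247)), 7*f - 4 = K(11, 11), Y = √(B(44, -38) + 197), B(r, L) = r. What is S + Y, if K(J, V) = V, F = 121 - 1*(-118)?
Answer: 33761 + √241 ≈ 33777.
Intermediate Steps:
F = 239 (F = 121 + 118 = 239)
Y = √241 (Y = √(44 + 197) = √241 ≈ 15.524)
f = 15/7 (f = 4/7 + (⅐)*11 = 4/7 + 11/7 = 15/7 ≈ 2.1429)
S = 33761 (S = 1 + (5*((15/7 + 239)*(-107 + 247)))/5 = 1 + (5*((1688/7)*140))/5 = 1 + (5*33760)/5 = 1 + (⅕)*168800 = 1 + 33760 = 33761)
S + Y = 33761 + √241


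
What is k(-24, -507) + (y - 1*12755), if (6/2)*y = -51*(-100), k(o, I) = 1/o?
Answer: -265321/24 ≈ -11055.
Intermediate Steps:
y = 1700 (y = (-51*(-100))/3 = (⅓)*5100 = 1700)
k(-24, -507) + (y - 1*12755) = 1/(-24) + (1700 - 1*12755) = -1/24 + (1700 - 12755) = -1/24 - 11055 = -265321/24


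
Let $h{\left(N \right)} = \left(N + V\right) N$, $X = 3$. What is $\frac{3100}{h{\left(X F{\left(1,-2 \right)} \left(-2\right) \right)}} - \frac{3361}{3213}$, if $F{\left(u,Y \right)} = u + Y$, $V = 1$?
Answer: $\frac{233789}{3213} \approx 72.763$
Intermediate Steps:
$F{\left(u,Y \right)} = Y + u$
$h{\left(N \right)} = N \left(1 + N\right)$ ($h{\left(N \right)} = \left(N + 1\right) N = \left(1 + N\right) N = N \left(1 + N\right)$)
$\frac{3100}{h{\left(X F{\left(1,-2 \right)} \left(-2\right) \right)}} - \frac{3361}{3213} = \frac{3100}{3 \left(-2 + 1\right) \left(-2\right) \left(1 + 3 \left(-2 + 1\right) \left(-2\right)\right)} - \frac{3361}{3213} = \frac{3100}{3 \left(-1\right) \left(-2\right) \left(1 + 3 \left(-1\right) \left(-2\right)\right)} - \frac{3361}{3213} = \frac{3100}{\left(-3\right) \left(-2\right) \left(1 - -6\right)} - \frac{3361}{3213} = \frac{3100}{6 \left(1 + 6\right)} - \frac{3361}{3213} = \frac{3100}{6 \cdot 7} - \frac{3361}{3213} = \frac{3100}{42} - \frac{3361}{3213} = 3100 \cdot \frac{1}{42} - \frac{3361}{3213} = \frac{1550}{21} - \frac{3361}{3213} = \frac{233789}{3213}$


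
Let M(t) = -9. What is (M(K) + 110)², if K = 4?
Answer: 10201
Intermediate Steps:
(M(K) + 110)² = (-9 + 110)² = 101² = 10201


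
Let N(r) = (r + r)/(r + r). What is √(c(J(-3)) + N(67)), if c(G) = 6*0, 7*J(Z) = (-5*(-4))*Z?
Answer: 1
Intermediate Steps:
J(Z) = 20*Z/7 (J(Z) = ((-5*(-4))*Z)/7 = (20*Z)/7 = 20*Z/7)
N(r) = 1 (N(r) = (2*r)/((2*r)) = (2*r)*(1/(2*r)) = 1)
c(G) = 0
√(c(J(-3)) + N(67)) = √(0 + 1) = √1 = 1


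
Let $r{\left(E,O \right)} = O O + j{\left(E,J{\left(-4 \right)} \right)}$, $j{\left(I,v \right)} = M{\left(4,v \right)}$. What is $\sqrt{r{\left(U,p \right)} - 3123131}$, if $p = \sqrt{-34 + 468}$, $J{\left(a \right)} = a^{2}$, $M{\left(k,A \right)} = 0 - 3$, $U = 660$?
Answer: $10 i \sqrt{31227} \approx 1767.1 i$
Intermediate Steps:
$M{\left(k,A \right)} = -3$ ($M{\left(k,A \right)} = 0 - 3 = -3$)
$p = \sqrt{434} \approx 20.833$
$j{\left(I,v \right)} = -3$
$r{\left(E,O \right)} = -3 + O^{2}$ ($r{\left(E,O \right)} = O O - 3 = O^{2} - 3 = -3 + O^{2}$)
$\sqrt{r{\left(U,p \right)} - 3123131} = \sqrt{\left(-3 + \left(\sqrt{434}\right)^{2}\right) - 3123131} = \sqrt{\left(-3 + 434\right) - 3123131} = \sqrt{431 - 3123131} = \sqrt{-3122700} = 10 i \sqrt{31227}$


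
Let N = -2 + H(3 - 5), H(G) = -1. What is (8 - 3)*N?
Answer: -15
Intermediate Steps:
N = -3 (N = -2 - 1 = -3)
(8 - 3)*N = (8 - 3)*(-3) = 5*(-3) = -15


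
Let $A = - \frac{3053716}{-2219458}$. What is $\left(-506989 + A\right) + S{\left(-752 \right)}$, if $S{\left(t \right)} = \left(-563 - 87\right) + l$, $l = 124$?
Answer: $- \frac{563202586577}{1109729} \approx -5.0751 \cdot 10^{5}$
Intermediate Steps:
$A = \frac{1526858}{1109729}$ ($A = \left(-3053716\right) \left(- \frac{1}{2219458}\right) = \frac{1526858}{1109729} \approx 1.3759$)
$S{\left(t \right)} = -526$ ($S{\left(t \right)} = \left(-563 - 87\right) + 124 = -650 + 124 = -526$)
$\left(-506989 + A\right) + S{\left(-752 \right)} = \left(-506989 + \frac{1526858}{1109729}\right) - 526 = - \frac{562618869123}{1109729} - 526 = - \frac{563202586577}{1109729}$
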